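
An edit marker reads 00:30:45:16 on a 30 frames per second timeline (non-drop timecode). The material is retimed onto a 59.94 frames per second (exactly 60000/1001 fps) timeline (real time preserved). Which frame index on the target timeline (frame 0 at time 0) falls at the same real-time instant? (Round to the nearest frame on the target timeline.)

Source frame index: (0×3600 + 30×60 + 45) × 30 + 16 = 55366.
Real time: 55366 / (30) = 27683/15 s.
Target frame: (27683/15) × (60000/1001) = 110732000/1001 ≈ 110621.379 → 110621.

frame 110621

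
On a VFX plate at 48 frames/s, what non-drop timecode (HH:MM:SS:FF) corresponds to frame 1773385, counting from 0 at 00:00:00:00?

1773385 ÷ 48 = 36945 full seconds, remainder 25 frames.
36945 s = 10 h 15 min 45 s.
Timecode: 10:15:45:25.

10:15:45:25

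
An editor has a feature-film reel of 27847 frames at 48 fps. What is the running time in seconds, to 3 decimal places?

580.146 seconds

Running time = 27847 × 1/48 = 27847/48 s ≈ 580.146 s.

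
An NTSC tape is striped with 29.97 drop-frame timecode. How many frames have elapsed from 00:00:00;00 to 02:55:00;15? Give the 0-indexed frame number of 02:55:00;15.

As if non-drop at 30 labels/s: (2 × 3600 + 55 × 60 + 0) × 30 + 15 = 315015.
Minute boundaries passed: 175; those not divisible by 10: 175 − 17 = 158; dropped labels = 2 × 158 = 316.
Actual frame index = 315015 − 316 = 314699.

314699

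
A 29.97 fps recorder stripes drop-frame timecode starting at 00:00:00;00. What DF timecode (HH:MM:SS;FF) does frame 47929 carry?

00:26:39;07

Ten DF minutes hold 17982 frames, so frame 47929 lies in block 2 (frames 35964–53945) with 11965 frames into that block.
The block's first minute is 1800 frames and the rest 1798 each; 11965 frames reaches minute 6, so 2 × 18 + 6 × 2 = 48 labels have been skipped so far.
Adding those back, label number 47929 + 48 = 47977 at 30 labels/s is 1599 s + 7 f = 0 h 26 min 39 s frame 7, i.e. 00:26:39;07.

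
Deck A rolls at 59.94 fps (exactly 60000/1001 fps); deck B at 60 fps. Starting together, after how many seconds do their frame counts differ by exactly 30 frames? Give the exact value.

The gap grows by |60 − 60000/1001| = 60/1001 frames per second.
Time for a 30-frame gap: 30 ÷ (60/1001) = 500.5 s.

500.5 seconds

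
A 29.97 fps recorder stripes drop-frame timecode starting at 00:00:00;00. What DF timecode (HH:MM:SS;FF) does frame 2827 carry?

Ten DF minutes hold 17982 frames, so frame 2827 lies in block 0 (frames 0–17981) with 2827 frames into that block.
The block's first minute is 1800 frames and the rest 1798 each; 2827 frames reaches minute 1, so 0 × 18 + 1 × 2 = 2 labels have been skipped so far.
Adding those back, label number 2827 + 2 = 2829 at 30 labels/s is 94 s + 9 f = 0 h 1 min 34 s frame 9, i.e. 00:01:34;09.

00:01:34;09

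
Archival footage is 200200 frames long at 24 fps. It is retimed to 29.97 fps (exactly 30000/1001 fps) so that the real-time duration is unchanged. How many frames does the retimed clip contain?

250000 frames

Target frames = source frames × (target rate / source rate) = 200200 × (30000/1001)/(24) = 200200 × 1250/1001 = 250000.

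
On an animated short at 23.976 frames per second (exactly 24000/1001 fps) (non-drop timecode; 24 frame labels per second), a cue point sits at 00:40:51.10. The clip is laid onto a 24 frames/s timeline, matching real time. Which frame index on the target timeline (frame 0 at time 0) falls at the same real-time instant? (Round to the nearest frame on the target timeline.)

Source frame index: (0×3600 + 40×60 + 51) × 24 + 10 = 58834.
Real time: 58834 / (24000/1001) = 29446417/12000 s.
Target frame: (29446417/12000) × (24) = 29446417/500 ≈ 58892.834 → 58893.

frame 58893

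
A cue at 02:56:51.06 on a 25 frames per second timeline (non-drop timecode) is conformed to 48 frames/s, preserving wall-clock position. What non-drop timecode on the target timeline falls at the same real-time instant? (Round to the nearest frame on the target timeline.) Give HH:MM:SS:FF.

02:56:51:12

Source frame index: (2×3600 + 56×60 + 51) × 25 + 6 = 265281.
Real time: 265281 / (25) = 265281/25 s.
Target frame: (265281/25) × (48) = 12733488/25 ≈ 509339.520 → 509340.
At 48 labels/s: frame 509340 → 02:56:51:12.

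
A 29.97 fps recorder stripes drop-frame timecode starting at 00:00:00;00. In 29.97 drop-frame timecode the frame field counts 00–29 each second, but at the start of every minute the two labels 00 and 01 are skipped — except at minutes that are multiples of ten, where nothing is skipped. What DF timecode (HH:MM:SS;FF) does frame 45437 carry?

Each 10-minute DF block holds 10 × 60 × 30 − 9 × 2 = 17982 frames. 45437 ÷ 17982 → 2 full blocks, remainder 9473.
Within the partial block the first minute is 1800 frames and each further minute 1798, so 5 further minute boundaries passed. Total skipped labels = 18 × 2 + 2 × 5 = 46.
Non-drop label index = 45437 + 46 = 45483; at 30 labels/s that is 00:25:16:03, i.e. DF 00:25:16;03.

00:25:16;03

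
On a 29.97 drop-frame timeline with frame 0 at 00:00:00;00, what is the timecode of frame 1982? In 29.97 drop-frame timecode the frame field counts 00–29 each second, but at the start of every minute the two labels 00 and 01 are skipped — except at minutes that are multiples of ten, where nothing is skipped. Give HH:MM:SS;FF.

Ten DF minutes hold 17982 frames, so frame 1982 lies in block 0 (frames 0–17981) with 1982 frames into that block.
The block's first minute is 1800 frames and the rest 1798 each; 1982 frames reaches minute 1, so 0 × 18 + 1 × 2 = 2 labels have been skipped so far.
Adding those back, label number 1982 + 2 = 1984 at 30 labels/s is 66 s + 4 f = 0 h 1 min 6 s frame 4, i.e. 00:01:06;04.

00:01:06;04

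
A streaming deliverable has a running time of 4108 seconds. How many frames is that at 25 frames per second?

102700 frames

Frames = 4108 × 25 = 102700.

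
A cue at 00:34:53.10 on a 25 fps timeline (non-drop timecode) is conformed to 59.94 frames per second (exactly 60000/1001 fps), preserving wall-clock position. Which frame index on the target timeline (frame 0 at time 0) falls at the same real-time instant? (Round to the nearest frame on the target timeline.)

frame 125479

Source frame index: (0×3600 + 34×60 + 53) × 25 + 10 = 52335.
Real time: 52335 / (25) = 10467/5 s.
Target frame: (10467/5) × (60000/1001) = 125604000/1001 ≈ 125478.521 → 125479.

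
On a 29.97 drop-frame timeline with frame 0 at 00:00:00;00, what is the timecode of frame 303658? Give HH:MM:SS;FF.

02:48:52;02

Each 10-minute DF block holds 10 × 60 × 30 − 9 × 2 = 17982 frames. 303658 ÷ 17982 → 16 full blocks, remainder 15946.
Within the partial block the first minute is 1800 frames and each further minute 1798, so 8 further minute boundaries passed. Total skipped labels = 18 × 16 + 2 × 8 = 304.
Non-drop label index = 303658 + 304 = 303962; at 30 labels/s that is 02:48:52:02, i.e. DF 02:48:52;02.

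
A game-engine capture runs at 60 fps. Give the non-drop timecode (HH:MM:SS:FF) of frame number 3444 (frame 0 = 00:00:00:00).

3444 ÷ 60 = 57 full seconds, remainder 24 frames.
57 s = 0 h 0 min 57 s.
Timecode: 00:00:57:24.

00:00:57:24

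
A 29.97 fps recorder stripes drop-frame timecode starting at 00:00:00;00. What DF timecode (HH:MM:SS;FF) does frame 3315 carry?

00:01:50;17

Ten DF minutes hold 17982 frames, so frame 3315 lies in block 0 (frames 0–17981) with 3315 frames into that block.
The block's first minute is 1800 frames and the rest 1798 each; 3315 frames reaches minute 1, so 0 × 18 + 1 × 2 = 2 labels have been skipped so far.
Adding those back, label number 3315 + 2 = 3317 at 30 labels/s is 110 s + 17 f = 0 h 1 min 50 s frame 17, i.e. 00:01:50;17.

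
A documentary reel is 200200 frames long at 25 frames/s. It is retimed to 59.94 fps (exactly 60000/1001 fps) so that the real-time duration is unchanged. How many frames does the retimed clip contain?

Target frames = source frames × (target rate / source rate) = 200200 × (60000/1001)/(25) = 200200 × 2400/1001 = 480000.

480000 frames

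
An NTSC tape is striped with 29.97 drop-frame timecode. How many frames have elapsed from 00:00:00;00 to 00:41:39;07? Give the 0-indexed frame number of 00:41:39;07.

Complete 10-minute blocks: 4, each 17982 frames → 71928.
Remaining 1 whole minute in the current block: 1800 + 0 × 1798 = 1800 frames.
Within the current minute: 39 × 30 + 7 − 2 = 1175 (labels ;00/;01 skipped at this minute). Total = 71928 + 1800 + 1175 = 74903.

74903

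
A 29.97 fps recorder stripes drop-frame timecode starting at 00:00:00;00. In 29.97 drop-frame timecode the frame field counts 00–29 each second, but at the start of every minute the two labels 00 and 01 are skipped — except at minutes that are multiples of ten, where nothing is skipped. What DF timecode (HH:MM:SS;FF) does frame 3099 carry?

Ten DF minutes hold 17982 frames, so frame 3099 lies in block 0 (frames 0–17981) with 3099 frames into that block.
The block's first minute is 1800 frames and the rest 1798 each; 3099 frames reaches minute 1, so 0 × 18 + 1 × 2 = 2 labels have been skipped so far.
Adding those back, label number 3099 + 2 = 3101 at 30 labels/s is 103 s + 11 f = 0 h 1 min 43 s frame 11, i.e. 00:01:43;11.

00:01:43;11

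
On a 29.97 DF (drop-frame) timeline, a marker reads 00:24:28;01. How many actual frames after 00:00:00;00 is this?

Complete 10-minute blocks: 2, each 17982 frames → 35964.
Remaining 4 whole minutes in the current block: 1800 + 3 × 1798 = 7194 frames.
Within the current minute: 28 × 30 + 1 − 2 = 839 (labels ;00/;01 skipped at this minute). Total = 35964 + 7194 + 839 = 43997.

43997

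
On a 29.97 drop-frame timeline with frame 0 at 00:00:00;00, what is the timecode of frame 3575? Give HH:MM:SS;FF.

Each 10-minute DF block holds 10 × 60 × 30 − 9 × 2 = 17982 frames. 3575 ÷ 17982 → 0 full blocks, remainder 3575.
Within the partial block the first minute is 1800 frames and each further minute 1798, so 1 further minute boundary passed. Total skipped labels = 18 × 0 + 2 × 1 = 2.
Non-drop label index = 3575 + 2 = 3577; at 30 labels/s that is 00:01:59:07, i.e. DF 00:01:59;07.

00:01:59;07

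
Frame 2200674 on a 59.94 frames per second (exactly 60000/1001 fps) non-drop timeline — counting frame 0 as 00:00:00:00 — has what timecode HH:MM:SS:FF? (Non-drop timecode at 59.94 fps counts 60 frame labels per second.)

10:11:17:54

2200674 ÷ 60 = 36677 full seconds, remainder 54 frames.
36677 s = 10 h 11 min 17 s.
Timecode: 10:11:17:54.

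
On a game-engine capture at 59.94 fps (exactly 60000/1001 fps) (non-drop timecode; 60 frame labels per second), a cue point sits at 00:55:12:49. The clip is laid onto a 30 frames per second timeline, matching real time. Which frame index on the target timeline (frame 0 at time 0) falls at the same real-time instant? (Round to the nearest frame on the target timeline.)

Source frame index: (0×3600 + 55×60 + 12) × 60 + 49 = 198769.
Real time: 198769 / (60000/1001) = 198967769/60000 s.
Target frame: (198967769/60000) × (30) = 198967769/2000 ≈ 99483.885 → 99484.

frame 99484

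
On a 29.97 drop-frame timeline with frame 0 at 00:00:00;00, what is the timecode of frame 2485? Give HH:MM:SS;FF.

Ten DF minutes hold 17982 frames, so frame 2485 lies in block 0 (frames 0–17981) with 2485 frames into that block.
The block's first minute is 1800 frames and the rest 1798 each; 2485 frames reaches minute 1, so 0 × 18 + 1 × 2 = 2 labels have been skipped so far.
Adding those back, label number 2485 + 2 = 2487 at 30 labels/s is 82 s + 27 f = 0 h 1 min 22 s frame 27, i.e. 00:01:22;27.

00:01:22;27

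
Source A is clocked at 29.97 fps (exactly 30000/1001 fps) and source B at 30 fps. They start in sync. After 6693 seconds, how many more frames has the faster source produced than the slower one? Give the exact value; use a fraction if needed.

200790/1001 frames

A emits 30000/1001 × 6693 = 200790000/1001 frames; B emits 30 × 6693 = 200790.
Difference = 200790/1001 frames (≈ 200.5894); B is ahead of A.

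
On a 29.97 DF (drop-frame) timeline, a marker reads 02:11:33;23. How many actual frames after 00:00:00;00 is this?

236577

As if non-drop at 30 labels/s: (2 × 3600 + 11 × 60 + 33) × 30 + 23 = 236813.
Minute boundaries passed: 131; those not divisible by 10: 131 − 13 = 118; dropped labels = 2 × 118 = 236.
Actual frame index = 236813 − 236 = 236577.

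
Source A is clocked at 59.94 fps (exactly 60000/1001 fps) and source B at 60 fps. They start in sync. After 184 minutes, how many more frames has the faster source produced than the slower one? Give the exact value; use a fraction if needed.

662400/1001 frames

184 min = 11040 s.
A emits 60000/1001 × 11040 = 662400000/1001 frames; B emits 60 × 11040 = 662400.
Difference = 662400/1001 frames (≈ 661.7383); B is ahead of A.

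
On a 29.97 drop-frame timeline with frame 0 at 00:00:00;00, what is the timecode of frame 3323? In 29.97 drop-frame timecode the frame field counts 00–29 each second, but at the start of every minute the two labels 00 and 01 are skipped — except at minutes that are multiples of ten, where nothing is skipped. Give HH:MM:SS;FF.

00:01:50;25

Each 10-minute DF block holds 10 × 60 × 30 − 9 × 2 = 17982 frames. 3323 ÷ 17982 → 0 full blocks, remainder 3323.
Within the partial block the first minute is 1800 frames and each further minute 1798, so 1 further minute boundary passed. Total skipped labels = 18 × 0 + 2 × 1 = 2.
Non-drop label index = 3323 + 2 = 3325; at 30 labels/s that is 00:01:50:25, i.e. DF 00:01:50;25.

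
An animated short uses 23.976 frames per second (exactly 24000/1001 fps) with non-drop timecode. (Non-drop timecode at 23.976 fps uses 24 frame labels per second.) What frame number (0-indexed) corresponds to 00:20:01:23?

Total seconds to the label: (0 × 3600 + 20 × 60 + 1) = 1201.
Frame index = 1201 × 24 + 23 = 28847.

frame 28847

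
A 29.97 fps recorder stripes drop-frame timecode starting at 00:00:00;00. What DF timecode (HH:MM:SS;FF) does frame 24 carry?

Each 10-minute DF block holds 10 × 60 × 30 − 9 × 2 = 17982 frames. 24 ÷ 17982 → 0 full blocks, remainder 24.
Within the partial block the first minute is 1800 frames and each further minute 1798, so 0 further minute boundaries passed. Total skipped labels = 18 × 0 + 2 × 0 = 0.
Non-drop label index = 24 + 0 = 24; at 30 labels/s that is 00:00:00:24, i.e. DF 00:00:00;24.

00:00:00;24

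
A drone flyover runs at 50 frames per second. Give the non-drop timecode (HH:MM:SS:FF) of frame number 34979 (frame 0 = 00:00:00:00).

34979 ÷ 50 = 699 full seconds, remainder 29 frames.
699 s = 0 h 11 min 39 s.
Timecode: 00:11:39:29.

00:11:39:29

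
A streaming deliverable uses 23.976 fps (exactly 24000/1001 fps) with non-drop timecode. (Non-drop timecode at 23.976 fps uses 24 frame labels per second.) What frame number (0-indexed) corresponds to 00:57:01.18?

82122

Total seconds to the label: (0 × 3600 + 57 × 60 + 1) = 3421.
Frame index = 3421 × 24 + 18 = 82122.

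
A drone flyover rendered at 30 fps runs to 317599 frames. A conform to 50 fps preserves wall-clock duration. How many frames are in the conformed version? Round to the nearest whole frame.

529332 frames

Frames at target rate = 317599 × (50) / (30) = 1587995/3 ≈ 529331.667.
Nearest whole frame: 529332.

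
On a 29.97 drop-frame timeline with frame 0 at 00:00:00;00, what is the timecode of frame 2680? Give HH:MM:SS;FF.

Ten DF minutes hold 17982 frames, so frame 2680 lies in block 0 (frames 0–17981) with 2680 frames into that block.
The block's first minute is 1800 frames and the rest 1798 each; 2680 frames reaches minute 1, so 0 × 18 + 1 × 2 = 2 labels have been skipped so far.
Adding those back, label number 2680 + 2 = 2682 at 30 labels/s is 89 s + 12 f = 0 h 1 min 29 s frame 12, i.e. 00:01:29;12.

00:01:29;12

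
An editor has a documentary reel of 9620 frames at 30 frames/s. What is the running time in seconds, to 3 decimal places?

320.667 seconds

Running time = 9620 × 1/30 = 962/3 s ≈ 320.667 s.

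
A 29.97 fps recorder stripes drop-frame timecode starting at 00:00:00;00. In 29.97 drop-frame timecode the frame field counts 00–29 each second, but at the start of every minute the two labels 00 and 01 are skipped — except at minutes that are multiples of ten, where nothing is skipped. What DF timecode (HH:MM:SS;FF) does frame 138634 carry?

Ten DF minutes hold 17982 frames, so frame 138634 lies in block 7 (frames 125874–143855) with 12760 frames into that block.
The block's first minute is 1800 frames and the rest 1798 each; 12760 frames reaches minute 7, so 7 × 18 + 7 × 2 = 140 labels have been skipped so far.
Adding those back, label number 138634 + 140 = 138774 at 30 labels/s is 4625 s + 24 f = 1 h 17 min 5 s frame 24, i.e. 01:17:05;24.

01:17:05;24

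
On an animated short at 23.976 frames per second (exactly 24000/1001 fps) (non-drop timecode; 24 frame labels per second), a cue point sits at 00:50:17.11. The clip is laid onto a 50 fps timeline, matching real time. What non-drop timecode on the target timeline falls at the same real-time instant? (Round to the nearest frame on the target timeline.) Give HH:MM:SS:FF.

Source frame index: (0×3600 + 50×60 + 17) × 24 + 11 = 72419.
Real time: 72419 / (24000/1001) = 72491419/24000 s.
Target frame: (72491419/24000) × (50) = 72491419/480 ≈ 151023.790 → 151024.
At 50 labels/s: frame 151024 → 00:50:20:24.

00:50:20:24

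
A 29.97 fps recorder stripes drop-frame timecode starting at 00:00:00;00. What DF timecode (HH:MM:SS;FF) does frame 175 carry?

00:00:05;25

Ten DF minutes hold 17982 frames, so frame 175 lies in block 0 (frames 0–17981) with 175 frames into that block.
The block's first minute is 1800 frames and the rest 1798 each; 175 frames reaches minute 0, so 0 × 18 + 0 × 2 = 0 labels have been skipped so far.
Adding those back, label number 175 + 0 = 175 at 30 labels/s is 5 s + 25 f = 0 h 0 min 5 s frame 25, i.e. 00:00:05;25.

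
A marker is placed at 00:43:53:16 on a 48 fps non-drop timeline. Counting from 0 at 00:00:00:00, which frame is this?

126400

Total seconds to the label: (0 × 3600 + 43 × 60 + 53) = 2633.
Frame index = 2633 × 48 + 16 = 126400.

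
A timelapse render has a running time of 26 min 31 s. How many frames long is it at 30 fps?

47730 frames

26 min 31 s = 1591 s.
Frames = 1591 × 30 = 47730.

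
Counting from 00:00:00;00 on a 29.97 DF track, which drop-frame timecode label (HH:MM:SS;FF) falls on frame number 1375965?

12:45:11;13

Ten DF minutes hold 17982 frames, so frame 1375965 lies in block 76 (frames 1366632–1384613) with 9333 frames into that block.
The block's first minute is 1800 frames and the rest 1798 each; 9333 frames reaches minute 5, so 76 × 18 + 5 × 2 = 1378 labels have been skipped so far.
Adding those back, label number 1375965 + 1378 = 1377343 at 30 labels/s is 45911 s + 13 f = 12 h 45 min 11 s frame 13, i.e. 12:45:11;13.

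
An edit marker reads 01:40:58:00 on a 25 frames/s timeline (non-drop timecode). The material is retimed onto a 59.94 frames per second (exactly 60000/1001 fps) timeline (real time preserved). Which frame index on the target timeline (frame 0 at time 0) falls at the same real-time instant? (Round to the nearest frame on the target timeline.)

Source frame index: (1×3600 + 40×60 + 58) × 25 + 0 = 151450.
Real time: 151450 / (25) = 6058 s.
Target frame: (6058) × (60000/1001) = 27960000/77 ≈ 363116.883 → 363117.

frame 363117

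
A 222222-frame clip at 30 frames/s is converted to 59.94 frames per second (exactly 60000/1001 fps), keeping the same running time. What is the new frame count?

Target frames = source frames × (target rate / source rate) = 222222 × (60000/1001)/(30) = 222222 × 2000/1001 = 444000.

444000 frames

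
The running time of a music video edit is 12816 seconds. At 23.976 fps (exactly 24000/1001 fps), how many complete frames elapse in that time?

307276 frames

Frames = 12816 × 24000/1001 = 307584000/1001 ≈ 307276.7233.
Complete frames: 307276.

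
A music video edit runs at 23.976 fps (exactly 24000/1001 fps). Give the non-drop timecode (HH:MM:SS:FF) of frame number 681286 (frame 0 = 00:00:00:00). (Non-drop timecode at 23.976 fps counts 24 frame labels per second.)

07:53:06:22

681286 ÷ 24 = 28386 full seconds, remainder 22 frames.
28386 s = 7 h 53 min 6 s.
Timecode: 07:53:06:22.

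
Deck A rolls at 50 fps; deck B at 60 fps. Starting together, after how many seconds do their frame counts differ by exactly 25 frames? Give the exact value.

The gap grows by |60 − 50| = 10 frames per second.
Time for a 25-frame gap: 25 ÷ (10) = 2.5 s.

2.5 seconds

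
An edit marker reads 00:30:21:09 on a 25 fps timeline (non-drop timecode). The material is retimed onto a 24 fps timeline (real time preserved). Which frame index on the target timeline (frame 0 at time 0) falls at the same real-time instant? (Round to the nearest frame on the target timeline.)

frame 43713

Source frame index: (0×3600 + 30×60 + 21) × 25 + 9 = 45534.
Real time: 45534 / (25) = 45534/25 s.
Target frame: (45534/25) × (24) = 1092816/25 ≈ 43712.640 → 43713.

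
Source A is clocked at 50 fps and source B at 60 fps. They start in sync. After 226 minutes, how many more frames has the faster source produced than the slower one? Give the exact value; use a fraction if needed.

135600 frames

226 min = 13560 s.
A emits 50 × 13560 = 678000 frames; B emits 60 × 13560 = 813600.
Difference = 135600 frames; B is ahead of A.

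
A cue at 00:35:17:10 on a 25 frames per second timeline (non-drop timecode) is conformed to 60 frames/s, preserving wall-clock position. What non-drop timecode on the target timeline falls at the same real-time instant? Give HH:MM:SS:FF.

Source frame index: (0×3600 + 35×60 + 17) × 25 + 10 = 52935.
Real time: 52935 / (25) = 10587/5 s.
Target frame: (10587/5) × (60) = 127044.
At 60 labels/s: frame 127044 → 00:35:17:24.

00:35:17:24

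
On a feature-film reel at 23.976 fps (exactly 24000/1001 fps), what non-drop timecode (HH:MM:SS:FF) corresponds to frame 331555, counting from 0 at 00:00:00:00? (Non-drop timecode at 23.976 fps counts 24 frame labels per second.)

331555 ÷ 24 = 13814 full seconds, remainder 19 frames.
13814 s = 3 h 50 min 14 s.
Timecode: 03:50:14:19.

03:50:14:19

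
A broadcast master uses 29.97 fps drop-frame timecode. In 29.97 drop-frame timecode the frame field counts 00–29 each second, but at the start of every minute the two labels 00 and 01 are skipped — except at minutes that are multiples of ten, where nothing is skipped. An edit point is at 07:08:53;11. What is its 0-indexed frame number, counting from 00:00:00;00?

771229

Complete 10-minute blocks: 42, each 17982 frames → 755244.
Remaining 8 whole minutes in the current block: 1800 + 7 × 1798 = 14386 frames.
Within the current minute: 53 × 30 + 11 − 2 = 1599 (labels ;00/;01 skipped at this minute). Total = 755244 + 14386 + 1599 = 771229.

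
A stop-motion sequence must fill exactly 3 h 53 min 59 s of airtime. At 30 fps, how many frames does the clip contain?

421170 frames

3 h 53 min 59 s = 14039 s.
Frames = 14039 × 30 = 421170.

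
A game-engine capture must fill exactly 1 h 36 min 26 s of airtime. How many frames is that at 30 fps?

173580 frames

1 h 36 min 26 s = 5786 s.
Frames = 5786 × 30 = 173580.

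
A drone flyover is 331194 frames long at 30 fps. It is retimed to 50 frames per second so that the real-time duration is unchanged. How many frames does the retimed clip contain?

551990 frames

Frames at target rate = 331194 × (50) / (30) = 551990.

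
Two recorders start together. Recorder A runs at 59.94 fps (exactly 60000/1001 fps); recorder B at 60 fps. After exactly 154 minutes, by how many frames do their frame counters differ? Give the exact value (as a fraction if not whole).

7200/13 frames

154 min = 9240 s.
A emits 60000/1001 × 9240 = 7200000/13 frames; B emits 60 × 9240 = 554400.
Difference = 7200/13 frames (≈ 553.8462); B is ahead of A.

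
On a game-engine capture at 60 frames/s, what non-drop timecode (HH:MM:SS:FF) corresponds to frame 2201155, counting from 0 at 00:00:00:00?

10:11:25:55

2201155 ÷ 60 = 36685 full seconds, remainder 55 frames.
36685 s = 10 h 11 min 25 s.
Timecode: 10:11:25:55.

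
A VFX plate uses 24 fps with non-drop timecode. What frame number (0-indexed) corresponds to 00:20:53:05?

frame 30077

Total seconds to the label: (0 × 3600 + 20 × 60 + 53) = 1253.
Frame index = 1253 × 24 + 5 = 30077.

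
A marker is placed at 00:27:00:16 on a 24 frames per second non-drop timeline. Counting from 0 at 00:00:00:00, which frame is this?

Total seconds to the label: (0 × 3600 + 27 × 60 + 0) = 1620.
Frame index = 1620 × 24 + 16 = 38896.

38896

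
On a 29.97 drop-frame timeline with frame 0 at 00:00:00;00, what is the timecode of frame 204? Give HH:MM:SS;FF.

00:00:06;24

Ten DF minutes hold 17982 frames, so frame 204 lies in block 0 (frames 0–17981) with 204 frames into that block.
The block's first minute is 1800 frames and the rest 1798 each; 204 frames reaches minute 0, so 0 × 18 + 0 × 2 = 0 labels have been skipped so far.
Adding those back, label number 204 + 0 = 204 at 30 labels/s is 6 s + 24 f = 0 h 0 min 6 s frame 24, i.e. 00:00:06;24.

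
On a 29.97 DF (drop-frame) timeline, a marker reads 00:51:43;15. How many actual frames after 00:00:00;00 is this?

Complete 10-minute blocks: 5, each 17982 frames → 89910.
Remaining 1 whole minute in the current block: 1800 + 0 × 1798 = 1800 frames.
Within the current minute: 43 × 30 + 15 − 2 = 1303 (labels ;00/;01 skipped at this minute). Total = 89910 + 1800 + 1303 = 93013.

93013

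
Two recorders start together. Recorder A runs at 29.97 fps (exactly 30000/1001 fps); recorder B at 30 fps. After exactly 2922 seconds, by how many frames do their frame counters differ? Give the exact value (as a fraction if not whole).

A emits 30000/1001 × 2922 = 87660000/1001 frames; B emits 30 × 2922 = 87660.
Difference = 87660/1001 frames (≈ 87.5724); B is ahead of A.

87660/1001 frames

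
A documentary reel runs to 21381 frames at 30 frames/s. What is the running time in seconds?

712.7 seconds

Running time = 21381 / (30) = 712.7 s.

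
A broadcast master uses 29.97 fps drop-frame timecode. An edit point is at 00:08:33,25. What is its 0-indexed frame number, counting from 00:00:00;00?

Complete 10-minute blocks: 0, each 17982 frames → 0.
Remaining 8 whole minutes in the current block: 1800 + 7 × 1798 = 14386 frames.
Within the current minute: 33 × 30 + 25 − 2 = 1013 (labels ;00/;01 skipped at this minute). Total = 0 + 14386 + 1013 = 15399.

15399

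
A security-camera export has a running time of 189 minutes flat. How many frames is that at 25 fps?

283500 frames

189 min = 11340 s.
Frames = 11340 × 25 = 283500.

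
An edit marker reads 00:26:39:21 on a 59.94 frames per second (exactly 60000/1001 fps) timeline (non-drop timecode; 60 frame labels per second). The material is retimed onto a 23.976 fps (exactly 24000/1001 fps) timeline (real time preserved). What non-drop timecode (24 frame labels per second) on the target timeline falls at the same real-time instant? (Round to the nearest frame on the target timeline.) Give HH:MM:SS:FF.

00:26:39:08

Source frame index: (0×3600 + 26×60 + 39) × 60 + 21 = 95961.
Real time: 95961 / (60000/1001) = 32018987/20000 s.
Target frame: (32018987/20000) × (24000/1001) = 191922/5 ≈ 38384.400 → 38384.
At 24 labels/s: frame 38384 → 00:26:39:08.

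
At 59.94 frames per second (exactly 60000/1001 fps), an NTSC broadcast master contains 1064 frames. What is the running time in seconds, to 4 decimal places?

Running time = 1064 × 1001/60000 = 133133/7500 s ≈ 17.7511 s.

17.7511 seconds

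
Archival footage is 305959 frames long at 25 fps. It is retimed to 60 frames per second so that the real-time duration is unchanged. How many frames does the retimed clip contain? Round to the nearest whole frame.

Frames at target rate = 305959 × (60) / (25) = 3671508/5 ≈ 734301.600.
Nearest whole frame: 734302.

734302 frames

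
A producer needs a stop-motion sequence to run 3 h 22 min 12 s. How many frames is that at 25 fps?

303300 frames

3 h 22 min 12 s = 12132 s.
Frames = 12132 × 25 = 303300.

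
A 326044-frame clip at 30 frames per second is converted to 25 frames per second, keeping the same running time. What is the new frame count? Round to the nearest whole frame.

Frames at target rate = 326044 × (25) / (30) = 815110/3 ≈ 271703.333.
Nearest whole frame: 271703.

271703 frames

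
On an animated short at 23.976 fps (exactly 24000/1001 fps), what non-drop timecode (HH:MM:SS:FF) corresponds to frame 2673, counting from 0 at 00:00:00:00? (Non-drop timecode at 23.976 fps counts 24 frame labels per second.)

00:01:51:09

2673 ÷ 24 = 111 full seconds, remainder 9 frames.
111 s = 0 h 1 min 51 s.
Timecode: 00:01:51:09.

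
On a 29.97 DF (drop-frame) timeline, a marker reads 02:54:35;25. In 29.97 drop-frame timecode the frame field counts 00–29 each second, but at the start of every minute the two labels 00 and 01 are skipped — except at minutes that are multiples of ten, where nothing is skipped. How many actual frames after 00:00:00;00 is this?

As if non-drop at 30 labels/s: (2 × 3600 + 54 × 60 + 35) × 30 + 25 = 314275.
Minute boundaries passed: 174; those not divisible by 10: 174 − 17 = 157; dropped labels = 2 × 157 = 314.
Actual frame index = 314275 − 314 = 313961.

313961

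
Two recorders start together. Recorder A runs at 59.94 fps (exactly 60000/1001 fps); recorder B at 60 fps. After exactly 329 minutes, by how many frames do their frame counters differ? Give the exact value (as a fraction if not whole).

169200/143 frames

329 min = 19740 s.
A emits 60000/1001 × 19740 = 169200000/143 frames; B emits 60 × 19740 = 1184400.
Difference = 169200/143 frames (≈ 1183.2168); B is ahead of A.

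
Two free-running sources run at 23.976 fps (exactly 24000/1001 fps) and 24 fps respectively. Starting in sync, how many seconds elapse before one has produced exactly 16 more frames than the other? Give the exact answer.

The gap grows by |24 − 24000/1001| = 24/1001 frames per second.
Time for a 16-frame gap: 16 ÷ (24/1001) = 2002/3 s.

2002/3 seconds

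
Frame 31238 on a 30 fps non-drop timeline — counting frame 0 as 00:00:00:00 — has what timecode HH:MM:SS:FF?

00:17:21:08

31238 ÷ 30 = 1041 full seconds, remainder 8 frames.
1041 s = 0 h 17 min 21 s.
Timecode: 00:17:21:08.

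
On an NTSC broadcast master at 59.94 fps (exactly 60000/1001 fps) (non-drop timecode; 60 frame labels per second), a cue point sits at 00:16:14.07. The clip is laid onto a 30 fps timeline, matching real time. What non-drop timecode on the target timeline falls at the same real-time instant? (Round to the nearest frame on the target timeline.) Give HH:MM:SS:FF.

00:16:15:03

Source frame index: (0×3600 + 16×60 + 14) × 60 + 7 = 58447.
Real time: 58447 / (60000/1001) = 58505447/60000 s.
Target frame: (58505447/60000) × (30) = 58505447/2000 ≈ 29252.724 → 29253.
At 30 labels/s: frame 29253 → 00:16:15:03.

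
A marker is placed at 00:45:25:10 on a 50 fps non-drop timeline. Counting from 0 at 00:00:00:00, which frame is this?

Total seconds to the label: (0 × 3600 + 45 × 60 + 25) = 2725.
Frame index = 2725 × 50 + 10 = 136260.

frame 136260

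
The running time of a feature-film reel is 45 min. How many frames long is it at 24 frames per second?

64800 frames

45 min = 2700 s.
Frames = 2700 × 24 = 64800.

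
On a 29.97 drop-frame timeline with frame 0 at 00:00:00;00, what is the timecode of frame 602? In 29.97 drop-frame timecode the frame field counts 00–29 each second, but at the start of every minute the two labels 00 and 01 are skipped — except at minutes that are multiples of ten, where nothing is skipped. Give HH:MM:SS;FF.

Each 10-minute DF block holds 10 × 60 × 30 − 9 × 2 = 17982 frames. 602 ÷ 17982 → 0 full blocks, remainder 602.
Within the partial block the first minute is 1800 frames and each further minute 1798, so 0 further minute boundaries passed. Total skipped labels = 18 × 0 + 2 × 0 = 0.
Non-drop label index = 602 + 0 = 602; at 30 labels/s that is 00:00:20:02, i.e. DF 00:00:20;02.

00:00:20;02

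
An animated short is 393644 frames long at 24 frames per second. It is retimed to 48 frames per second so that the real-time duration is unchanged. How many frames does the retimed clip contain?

Frames at target rate = 393644 × (48) / (24) = 787288.

787288 frames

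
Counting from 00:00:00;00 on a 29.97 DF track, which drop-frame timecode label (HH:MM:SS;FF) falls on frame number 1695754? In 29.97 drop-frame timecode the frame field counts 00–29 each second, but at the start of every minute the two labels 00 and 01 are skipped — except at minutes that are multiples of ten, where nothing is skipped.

15:43:01;22

Ten DF minutes hold 17982 frames, so frame 1695754 lies in block 94 (frames 1690308–1708289) with 5446 frames into that block.
The block's first minute is 1800 frames and the rest 1798 each; 5446 frames reaches minute 3, so 94 × 18 + 3 × 2 = 1698 labels have been skipped so far.
Adding those back, label number 1695754 + 1698 = 1697452 at 30 labels/s is 56581 s + 22 f = 15 h 43 min 1 s frame 22, i.e. 15:43:01;22.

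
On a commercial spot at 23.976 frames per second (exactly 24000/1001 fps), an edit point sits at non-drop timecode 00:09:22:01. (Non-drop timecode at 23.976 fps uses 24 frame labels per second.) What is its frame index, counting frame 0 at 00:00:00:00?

13489

Total seconds to the label: (0 × 3600 + 9 × 60 + 22) = 562.
Frame index = 562 × 24 + 1 = 13489.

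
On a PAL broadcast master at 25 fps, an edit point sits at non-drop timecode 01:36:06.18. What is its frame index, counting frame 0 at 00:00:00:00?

Total seconds to the label: (1 × 3600 + 36 × 60 + 6) = 5766.
Frame index = 5766 × 25 + 18 = 144168.

144168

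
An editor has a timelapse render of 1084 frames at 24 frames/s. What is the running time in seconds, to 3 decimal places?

45.167 seconds

Running time = 1084 × 1/24 = 271/6 s ≈ 45.167 s.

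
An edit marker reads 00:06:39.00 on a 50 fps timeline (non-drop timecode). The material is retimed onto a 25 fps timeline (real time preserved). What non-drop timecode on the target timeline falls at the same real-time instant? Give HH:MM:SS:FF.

00:06:39:00

Source frame index: (0×3600 + 6×60 + 39) × 50 + 0 = 19950.
Real time: 19950 / (50) = 399 s.
Target frame: (399) × (25) = 9975.
At 25 labels/s: frame 9975 → 00:06:39:00.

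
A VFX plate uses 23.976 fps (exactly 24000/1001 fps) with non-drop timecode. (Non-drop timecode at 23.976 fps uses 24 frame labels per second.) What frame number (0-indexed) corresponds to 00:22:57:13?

Total seconds to the label: (0 × 3600 + 22 × 60 + 57) = 1377.
Frame index = 1377 × 24 + 13 = 33061.

frame 33061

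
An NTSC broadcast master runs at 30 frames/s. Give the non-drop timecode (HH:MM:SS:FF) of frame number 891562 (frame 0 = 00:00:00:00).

891562 ÷ 30 = 29718 full seconds, remainder 22 frames.
29718 s = 8 h 15 min 18 s.
Timecode: 08:15:18:22.

08:15:18:22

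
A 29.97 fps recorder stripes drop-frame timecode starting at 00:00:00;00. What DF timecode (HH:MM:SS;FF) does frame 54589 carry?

Ten DF minutes hold 17982 frames, so frame 54589 lies in block 3 (frames 53946–71927) with 643 frames into that block.
The block's first minute is 1800 frames and the rest 1798 each; 643 frames reaches minute 0, so 3 × 18 + 0 × 2 = 54 labels have been skipped so far.
Adding those back, label number 54589 + 54 = 54643 at 30 labels/s is 1821 s + 13 f = 0 h 30 min 21 s frame 13, i.e. 00:30:21;13.

00:30:21;13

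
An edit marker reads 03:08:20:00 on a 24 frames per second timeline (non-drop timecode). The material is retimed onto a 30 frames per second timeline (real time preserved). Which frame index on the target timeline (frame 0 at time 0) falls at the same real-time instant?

Source frame index: (3×3600 + 8×60 + 20) × 24 + 0 = 271200.
Real time: 271200 / (24) = 11300 s.
Target frame: (11300) × (30) = 339000.

frame 339000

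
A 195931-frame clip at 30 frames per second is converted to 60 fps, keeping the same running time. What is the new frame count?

Target frames = source frames × (target rate / source rate) = 195931 × (60)/(30) = 195931 × 2 = 391862.

391862 frames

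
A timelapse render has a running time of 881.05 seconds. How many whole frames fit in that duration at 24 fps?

Frames = 881.05 × 24 = 105726/5 ≈ 21145.2000.
Complete frames: 21145.

21145 frames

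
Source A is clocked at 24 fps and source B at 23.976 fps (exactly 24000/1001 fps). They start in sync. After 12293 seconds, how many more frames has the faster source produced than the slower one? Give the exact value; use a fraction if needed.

295032/1001 frames

A emits 24 × 12293 = 295032 frames; B emits 24000/1001 × 12293 = 295032000/1001.
Difference = 295032/1001 frames (≈ 294.7373); B is behind A.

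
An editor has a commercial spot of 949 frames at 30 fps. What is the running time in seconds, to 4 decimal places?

31.6333 seconds

Running time = 949 × 1/30 = 949/30 s ≈ 31.6333 s.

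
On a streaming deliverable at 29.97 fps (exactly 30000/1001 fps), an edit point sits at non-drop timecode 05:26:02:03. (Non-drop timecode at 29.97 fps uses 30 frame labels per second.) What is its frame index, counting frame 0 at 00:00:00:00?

frame 586863

Total seconds to the label: (5 × 3600 + 26 × 60 + 2) = 19562.
Frame index = 19562 × 30 + 3 = 586863.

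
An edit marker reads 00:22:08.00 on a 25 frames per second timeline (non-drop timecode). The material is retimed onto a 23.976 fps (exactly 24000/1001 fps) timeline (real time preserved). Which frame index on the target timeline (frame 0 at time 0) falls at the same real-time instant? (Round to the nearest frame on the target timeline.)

frame 31840

Source frame index: (0×3600 + 22×60 + 8) × 25 + 0 = 33200.
Real time: 33200 / (25) = 1328 s.
Target frame: (1328) × (24000/1001) = 31872000/1001 ≈ 31840.160 → 31840.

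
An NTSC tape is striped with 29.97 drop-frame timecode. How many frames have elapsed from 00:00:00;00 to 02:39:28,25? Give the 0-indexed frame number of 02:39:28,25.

As if non-drop at 30 labels/s: (2 × 3600 + 39 × 60 + 28) × 30 + 25 = 287065.
Minute boundaries passed: 159; those not divisible by 10: 159 − 15 = 144; dropped labels = 2 × 144 = 288.
Actual frame index = 287065 − 288 = 286777.

286777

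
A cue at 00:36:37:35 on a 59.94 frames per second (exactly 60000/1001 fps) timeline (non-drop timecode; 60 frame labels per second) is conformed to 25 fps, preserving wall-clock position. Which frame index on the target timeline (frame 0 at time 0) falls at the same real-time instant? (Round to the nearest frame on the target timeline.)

Source frame index: (0×3600 + 36×60 + 37) × 60 + 35 = 131855.
Real time: 131855 / (60000/1001) = 26397371/12000 s.
Target frame: (26397371/12000) × (25) = 26397371/480 ≈ 54994.523 → 54995.

frame 54995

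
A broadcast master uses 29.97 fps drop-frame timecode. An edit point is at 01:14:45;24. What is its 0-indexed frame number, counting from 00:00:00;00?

As if non-drop at 30 labels/s: (1 × 3600 + 14 × 60 + 45) × 30 + 24 = 134574.
Minute boundaries passed: 74; those not divisible by 10: 74 − 7 = 67; dropped labels = 2 × 67 = 134.
Actual frame index = 134574 − 134 = 134440.

134440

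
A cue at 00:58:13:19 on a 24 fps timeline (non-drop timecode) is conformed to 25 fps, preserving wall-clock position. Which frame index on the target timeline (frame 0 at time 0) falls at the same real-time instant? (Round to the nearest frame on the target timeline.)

frame 87345

Source frame index: (0×3600 + 58×60 + 13) × 24 + 19 = 83851.
Real time: 83851 / (24) = 83851/24 s.
Target frame: (83851/24) × (25) = 2096275/24 ≈ 87344.792 → 87345.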